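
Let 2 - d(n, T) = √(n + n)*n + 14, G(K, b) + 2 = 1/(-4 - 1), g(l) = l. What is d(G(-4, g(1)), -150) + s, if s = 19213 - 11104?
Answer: 8097 + 11*I*√110/25 ≈ 8097.0 + 4.6148*I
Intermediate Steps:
G(K, b) = -11/5 (G(K, b) = -2 + 1/(-4 - 1) = -2 + 1/(-5) = -2 - ⅕ = -11/5)
d(n, T) = -12 - √2*n^(3/2) (d(n, T) = 2 - (√(n + n)*n + 14) = 2 - (√(2*n)*n + 14) = 2 - ((√2*√n)*n + 14) = 2 - (√2*n^(3/2) + 14) = 2 - (14 + √2*n^(3/2)) = 2 + (-14 - √2*n^(3/2)) = -12 - √2*n^(3/2))
s = 8109
d(G(-4, g(1)), -150) + s = (-12 - √2*(-11/5)^(3/2)) + 8109 = (-12 - √2*(-11*I*√55/25)) + 8109 = (-12 + 11*I*√110/25) + 8109 = 8097 + 11*I*√110/25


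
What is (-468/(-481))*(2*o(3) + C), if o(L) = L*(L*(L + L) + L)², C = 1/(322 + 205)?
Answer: 50199948/19499 ≈ 2574.5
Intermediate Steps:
C = 1/527 ≈ 0.0018975
o(L) = L*(L + 2*L²)² (o(L) = L*(L*(2*L) + L)² = L*(2*L² + L)² = L*(L + 2*L²)²)
(-468/(-481))*(2*o(3) + C) = (-468/(-481))*(2*(3³*(1 + 2*3)²) + 1/527) = (-468*(-1/481))*(2*(27*(1 + 6)²) + 1/527) = 36*(2*(27*7²) + 1/527)/37 = 36*(2*(27*49) + 1/527)/37 = 36*(2*1323 + 1/527)/37 = 36*(2646 + 1/527)/37 = (36/37)*(1394443/527) = 50199948/19499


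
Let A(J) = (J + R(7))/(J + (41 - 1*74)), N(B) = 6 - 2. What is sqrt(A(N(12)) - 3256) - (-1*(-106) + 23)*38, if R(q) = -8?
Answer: -4902 + 2*I*sqrt(684545)/29 ≈ -4902.0 + 57.06*I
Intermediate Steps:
N(B) = 4
A(J) = (-8 + J)/(-33 + J) (A(J) = (J - 8)/(J + (41 - 1*74)) = (-8 + J)/(J + (41 - 74)) = (-8 + J)/(J - 33) = (-8 + J)/(-33 + J))
sqrt(A(N(12)) - 3256) - (-1*(-106) + 23)*38 = sqrt((-8 + 4)/(-33 + 4) - 3256) - (-1*(-106) + 23)*38 = sqrt(-4/(-29) - 3256) - (106 + 23)*38 = sqrt(-1/29*(-4) - 3256) - 129*38 = sqrt(4/29 - 3256) - 1*4902 = sqrt(-94420/29) - 4902 = 2*I*sqrt(684545)/29 - 4902 = -4902 + 2*I*sqrt(684545)/29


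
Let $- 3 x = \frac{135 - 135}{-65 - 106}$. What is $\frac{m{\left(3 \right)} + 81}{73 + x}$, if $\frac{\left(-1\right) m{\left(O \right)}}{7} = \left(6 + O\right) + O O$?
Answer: $- \frac{45}{73} \approx -0.61644$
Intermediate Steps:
$x = 0$ ($x = - \frac{\left(135 - 135\right) \frac{1}{-65 - 106}}{3} = - \frac{0 \frac{1}{-171}}{3} = - \frac{0 \left(- \frac{1}{171}\right)}{3} = \left(- \frac{1}{3}\right) 0 = 0$)
$m{\left(O \right)} = -42 - 7 O - 7 O^{2}$ ($m{\left(O \right)} = - 7 \left(\left(6 + O\right) + O O\right) = - 7 \left(\left(6 + O\right) + O^{2}\right) = - 7 \left(6 + O + O^{2}\right) = -42 - 7 O - 7 O^{2}$)
$\frac{m{\left(3 \right)} + 81}{73 + x} = \frac{\left(-42 - 21 - 7 \cdot 3^{2}\right) + 81}{73 + 0} = \frac{\left(-42 - 21 - 63\right) + 81}{73} = \left(\left(-42 - 21 - 63\right) + 81\right) \frac{1}{73} = \left(-126 + 81\right) \frac{1}{73} = \left(-45\right) \frac{1}{73} = - \frac{45}{73}$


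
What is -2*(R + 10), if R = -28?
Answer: 36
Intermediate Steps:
-2*(R + 10) = -2*(-28 + 10) = -2*(-18) = 36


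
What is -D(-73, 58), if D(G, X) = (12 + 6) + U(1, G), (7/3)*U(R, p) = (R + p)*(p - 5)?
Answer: -16974/7 ≈ -2424.9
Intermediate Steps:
U(R, p) = 3*(-5 + p)*(R + p)/7 (U(R, p) = 3*((R + p)*(p - 5))/7 = 3*((R + p)*(-5 + p))/7 = 3*((-5 + p)*(R + p))/7 = 3*(-5 + p)*(R + p)/7)
D(G, X) = 111/7 - 12*G/7 + 3*G**2/7 (D(G, X) = (12 + 6) + (-15/7*1 - 15*G/7 + 3*G**2/7 + (3/7)*1*G) = 18 + (-15/7 - 15*G/7 + 3*G**2/7 + 3*G/7) = 18 + (-15/7 - 12*G/7 + 3*G**2/7) = 111/7 - 12*G/7 + 3*G**2/7)
-D(-73, 58) = -(111/7 - 12/7*(-73) + (3/7)*(-73)**2) = -(111/7 + 876/7 + (3/7)*5329) = -(111/7 + 876/7 + 15987/7) = -1*16974/7 = -16974/7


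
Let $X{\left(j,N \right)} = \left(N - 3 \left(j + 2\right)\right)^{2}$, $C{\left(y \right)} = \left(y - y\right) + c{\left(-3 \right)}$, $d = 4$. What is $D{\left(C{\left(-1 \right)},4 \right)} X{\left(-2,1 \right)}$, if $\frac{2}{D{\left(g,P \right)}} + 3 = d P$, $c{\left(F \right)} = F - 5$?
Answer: $\frac{2}{13} \approx 0.15385$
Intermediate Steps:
$c{\left(F \right)} = -5 + F$
$C{\left(y \right)} = -8$ ($C{\left(y \right)} = \left(y - y\right) - 8 = 0 - 8 = -8$)
$D{\left(g,P \right)} = \frac{2}{-3 + 4 P}$
$X{\left(j,N \right)} = \left(-6 + N - 3 j\right)^{2}$ ($X{\left(j,N \right)} = \left(N - 3 \left(2 + j\right)\right)^{2} = \left(N - \left(6 + 3 j\right)\right)^{2} = \left(-6 + N - 3 j\right)^{2}$)
$D{\left(C{\left(-1 \right)},4 \right)} X{\left(-2,1 \right)} = \frac{2}{-3 + 4 \cdot 4} \left(6 - 1 + 3 \left(-2\right)\right)^{2} = \frac{2}{-3 + 16} \left(6 - 1 - 6\right)^{2} = \frac{2}{13} \left(-1\right)^{2} = 2 \cdot \frac{1}{13} \cdot 1 = \frac{2}{13} \cdot 1 = \frac{2}{13}$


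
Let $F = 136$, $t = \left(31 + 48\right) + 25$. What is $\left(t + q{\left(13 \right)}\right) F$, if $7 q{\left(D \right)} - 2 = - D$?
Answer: $\frac{97512}{7} \approx 13930.0$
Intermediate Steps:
$t = 104$ ($t = 79 + 25 = 104$)
$q{\left(D \right)} = \frac{2}{7} - \frac{D}{7}$ ($q{\left(D \right)} = \frac{2}{7} + \frac{\left(-1\right) D}{7} = \frac{2}{7} - \frac{D}{7}$)
$\left(t + q{\left(13 \right)}\right) F = \left(104 + \left(\frac{2}{7} - \frac{13}{7}\right)\right) 136 = \left(104 - \frac{11}{7}\right) 136 = \frac{717}{7} \cdot 136 = \frac{97512}{7}$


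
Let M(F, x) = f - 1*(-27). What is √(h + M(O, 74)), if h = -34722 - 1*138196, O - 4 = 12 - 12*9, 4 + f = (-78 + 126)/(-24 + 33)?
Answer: 59*I*√447/3 ≈ 415.8*I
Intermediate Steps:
f = 4/3 (f = -4 + (-78 + 126)/(-24 + 33) = -4 + 48/9 = -4 + 48*(⅑) = -4 + 16/3 = 4/3 ≈ 1.3333)
O = -92 (O = 4 + (12 - 12*9) = 4 + (12 - 108) = 4 - 96 = -92)
M(F, x) = 85/3 (M(F, x) = 4/3 - 1*(-27) = 4/3 + 27 = 85/3)
h = -172918 (h = -34722 - 138196 = -172918)
√(h + M(O, 74)) = √(-172918 + 85/3) = √(-518669/3) = 59*I*√447/3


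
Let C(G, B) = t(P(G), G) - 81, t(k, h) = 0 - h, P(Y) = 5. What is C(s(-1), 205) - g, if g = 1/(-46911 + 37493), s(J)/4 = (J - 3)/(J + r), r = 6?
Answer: -3663597/47090 ≈ -77.800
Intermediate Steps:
t(k, h) = -h
s(J) = 4*(-3 + J)/(6 + J) (s(J) = 4*((J - 3)/(J + 6)) = 4*((-3 + J)/(6 + J)) = 4*(-3 + J)/(6 + J))
g = -1/9418 (g = 1/(-9418) = -1/9418 ≈ -0.00010618)
C(G, B) = -81 - G (C(G, B) = -G - 81 = -81 - G)
C(s(-1), 205) - g = (-81 - 4*(-3 - 1)/(6 - 1)) - 1*(-1/9418) = (-81 - 4*(-4)/5) + 1/9418 = (-81 - 1*(-16/5)) + 1/9418 = (-81 + 16/5) + 1/9418 = -389/5 + 1/9418 = -3663597/47090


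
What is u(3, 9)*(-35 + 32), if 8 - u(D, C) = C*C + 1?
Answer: 222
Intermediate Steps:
u(D, C) = 7 - C² (u(D, C) = 8 - (C*C + 1) = 8 - (C² + 1) = 8 - (1 + C²) = 8 + (-1 - C²) = 7 - C²)
u(3, 9)*(-35 + 32) = (7 - 1*9²)*(-35 + 32) = (7 - 1*81)*(-3) = (7 - 81)*(-3) = -74*(-3) = 222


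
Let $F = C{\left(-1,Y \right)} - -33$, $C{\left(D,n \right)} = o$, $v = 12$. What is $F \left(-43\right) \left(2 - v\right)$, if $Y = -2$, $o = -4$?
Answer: $12470$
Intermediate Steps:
$C{\left(D,n \right)} = -4$
$F = 29$ ($F = -4 - -33 = -4 + 33 = 29$)
$F \left(-43\right) \left(2 - v\right) = 29 \left(-43\right) \left(2 - 12\right) = - 1247 \left(2 - 12\right) = \left(-1247\right) \left(-10\right) = 12470$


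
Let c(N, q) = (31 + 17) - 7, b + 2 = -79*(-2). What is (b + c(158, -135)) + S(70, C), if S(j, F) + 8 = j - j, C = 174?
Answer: 189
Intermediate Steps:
b = 156 (b = -2 - 79*(-2) = -2 + 158 = 156)
c(N, q) = 41 (c(N, q) = 48 - 7 = 41)
S(j, F) = -8 (S(j, F) = -8 + (j - j) = -8 + 0 = -8)
(b + c(158, -135)) + S(70, C) = (156 + 41) - 8 = 197 - 8 = 189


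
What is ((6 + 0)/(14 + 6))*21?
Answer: 63/10 ≈ 6.3000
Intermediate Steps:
((6 + 0)/(14 + 6))*21 = (6/20)*21 = (6*(1/20))*21 = (3/10)*21 = 63/10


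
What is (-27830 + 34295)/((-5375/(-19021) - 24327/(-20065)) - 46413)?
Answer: -2467408399725/17713246295503 ≈ -0.13930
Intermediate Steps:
(-27830 + 34295)/((-5375/(-19021) - 24327/(-20065)) - 46413) = 6465/((-5375*(-1/19021) - 24327*(-1/20065)) - 46413) = 6465/((5375/19021 + 24327/20065) - 46413) = 6465/(570573242/381656365 - 46413) = 6465/(-17713246295503/381656365) = 6465*(-381656365/17713246295503) = -2467408399725/17713246295503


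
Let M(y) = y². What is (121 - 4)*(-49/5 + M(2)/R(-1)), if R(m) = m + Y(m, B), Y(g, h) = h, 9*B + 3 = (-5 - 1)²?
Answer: -9711/10 ≈ -971.10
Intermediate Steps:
B = 11/3 (B = -⅓ + (-5 - 1)²/9 = -⅓ + (⅑)*(-6)² = -⅓ + (⅑)*36 = -⅓ + 4 = 11/3 ≈ 3.6667)
R(m) = 11/3 + m (R(m) = m + 11/3 = 11/3 + m)
(121 - 4)*(-49/5 + M(2)/R(-1)) = (121 - 4)*(-49/5 + 2²/(11/3 - 1)) = 117*(-49*⅕ + 4/(8/3)) = 117*(-49/5 + 4*(3/8)) = 117*(-49/5 + 3/2) = 117*(-83/10) = -9711/10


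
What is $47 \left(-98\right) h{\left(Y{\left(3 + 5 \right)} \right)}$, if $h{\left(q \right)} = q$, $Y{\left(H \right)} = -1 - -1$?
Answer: $0$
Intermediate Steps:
$Y{\left(H \right)} = 0$ ($Y{\left(H \right)} = -1 + 1 = 0$)
$47 \left(-98\right) h{\left(Y{\left(3 + 5 \right)} \right)} = 47 \left(-98\right) 0 = \left(-4606\right) 0 = 0$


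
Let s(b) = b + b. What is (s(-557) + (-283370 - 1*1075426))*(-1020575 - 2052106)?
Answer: 4178569618710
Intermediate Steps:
s(b) = 2*b
(s(-557) + (-283370 - 1*1075426))*(-1020575 - 2052106) = (2*(-557) + (-283370 - 1*1075426))*(-1020575 - 2052106) = (-1114 + (-283370 - 1075426))*(-3072681) = (-1114 - 1358796)*(-3072681) = -1359910*(-3072681) = 4178569618710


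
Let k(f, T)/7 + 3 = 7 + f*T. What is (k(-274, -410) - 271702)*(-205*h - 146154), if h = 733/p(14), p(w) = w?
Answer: -565255533613/7 ≈ -8.0751e+10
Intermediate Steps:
h = 733/14 ≈ 52.357
k(f, T) = 28 + 7*T*f (k(f, T) = -21 + 7*(7 + f*T) = -21 + 7*(7 + T*f) = -21 + (49 + 7*T*f) = 28 + 7*T*f)
(k(-274, -410) - 271702)*(-205*h - 146154) = ((28 + 7*(-410)*(-274)) - 271702)*(-205*733/14 - 146154) = ((28 + 786380) - 271702)*(-150265/14 - 146154) = (786408 - 271702)*(-2196421/14) = 514706*(-2196421/14) = -565255533613/7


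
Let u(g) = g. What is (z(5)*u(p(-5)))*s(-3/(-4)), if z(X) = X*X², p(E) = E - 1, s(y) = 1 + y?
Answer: -2625/2 ≈ -1312.5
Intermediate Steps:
p(E) = -1 + E
z(X) = X³
(z(5)*u(p(-5)))*s(-3/(-4)) = (5³*(-1 - 5))*(1 - 3/(-4)) = (125*(-6))*(1 - 3*(-¼)) = -750*(1 + ¾) = -750*7/4 = -2625/2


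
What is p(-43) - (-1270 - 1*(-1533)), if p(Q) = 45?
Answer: -218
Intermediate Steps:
p(-43) - (-1270 - 1*(-1533)) = 45 - (-1270 - 1*(-1533)) = 45 - (-1270 + 1533) = 45 - 1*263 = 45 - 263 = -218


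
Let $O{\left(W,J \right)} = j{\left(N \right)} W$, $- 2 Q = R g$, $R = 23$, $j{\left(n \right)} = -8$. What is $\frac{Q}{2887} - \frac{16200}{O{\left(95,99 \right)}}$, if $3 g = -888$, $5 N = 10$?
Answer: $\frac{1233911}{54853} \approx 22.495$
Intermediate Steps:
$N = 2$ ($N = \frac{1}{5} \cdot 10 = 2$)
$g = -296$ ($g = \frac{1}{3} \left(-888\right) = -296$)
$Q = 3404$ ($Q = - \frac{23 \left(-296\right)}{2} = \left(- \frac{1}{2}\right) \left(-6808\right) = 3404$)
$O{\left(W,J \right)} = - 8 W$
$\frac{Q}{2887} - \frac{16200}{O{\left(95,99 \right)}} = \frac{3404}{2887} - \frac{16200}{\left(-8\right) 95} = 3404 \cdot \frac{1}{2887} - \frac{16200}{-760} = \frac{3404}{2887} - - \frac{405}{19} = \frac{3404}{2887} + \frac{405}{19} = \frac{1233911}{54853}$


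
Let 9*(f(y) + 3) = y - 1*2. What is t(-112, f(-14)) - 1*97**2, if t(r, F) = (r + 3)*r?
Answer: 2799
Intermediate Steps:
f(y) = -29/9 + y/9 (f(y) = -3 + (y - 1*2)/9 = -3 + (y - 2)/9 = -3 + (-2 + y)/9 = -3 + (-2/9 + y/9) = -29/9 + y/9)
t(r, F) = r*(3 + r) (t(r, F) = (3 + r)*r = r*(3 + r))
t(-112, f(-14)) - 1*97**2 = -112*(3 - 112) - 1*97**2 = -112*(-109) - 1*9409 = 12208 - 9409 = 2799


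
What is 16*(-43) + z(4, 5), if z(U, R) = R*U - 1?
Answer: -669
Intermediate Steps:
z(U, R) = -1 + R*U
16*(-43) + z(4, 5) = 16*(-43) + (-1 + 5*4) = -688 + (-1 + 20) = -688 + 19 = -669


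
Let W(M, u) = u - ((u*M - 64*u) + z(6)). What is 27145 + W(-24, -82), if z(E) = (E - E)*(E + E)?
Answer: 19847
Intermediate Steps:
z(E) = 0 (z(E) = 0*(2*E) = 0)
W(M, u) = 65*u - M*u (W(M, u) = u - ((u*M - 64*u) + 0) = u - ((M*u - 64*u) + 0) = u - ((-64*u + M*u) + 0) = u - (-64*u + M*u) = u + (64*u - M*u) = 65*u - M*u)
27145 + W(-24, -82) = 27145 - 82*(65 - 1*(-24)) = 27145 - 82*(65 + 24) = 27145 - 82*89 = 27145 - 7298 = 19847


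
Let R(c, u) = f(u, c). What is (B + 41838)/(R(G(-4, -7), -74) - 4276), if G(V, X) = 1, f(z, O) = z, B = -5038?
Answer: -736/87 ≈ -8.4598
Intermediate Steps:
R(c, u) = u
(B + 41838)/(R(G(-4, -7), -74) - 4276) = (-5038 + 41838)/(-74 - 4276) = 36800/(-4350) = 36800*(-1/4350) = -736/87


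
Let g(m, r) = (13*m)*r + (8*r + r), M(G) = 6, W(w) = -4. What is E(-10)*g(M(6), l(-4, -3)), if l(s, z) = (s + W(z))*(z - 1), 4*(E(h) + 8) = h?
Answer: -29232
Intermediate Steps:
E(h) = -8 + h/4
l(s, z) = (-1 + z)*(-4 + s) (l(s, z) = (s - 4)*(z - 1) = (-4 + s)*(-1 + z) = (-1 + z)*(-4 + s))
g(m, r) = 9*r + 13*m*r (g(m, r) = 13*m*r + 9*r = 9*r + 13*m*r)
E(-10)*g(M(6), l(-4, -3)) = (-8 + (¼)*(-10))*((4 - 1*(-4) - 4*(-3) - 4*(-3))*(9 + 13*6)) = (-8 - 5/2)*((4 + 4 + 12 + 12)*(9 + 78)) = -336*87 = -21/2*2784 = -29232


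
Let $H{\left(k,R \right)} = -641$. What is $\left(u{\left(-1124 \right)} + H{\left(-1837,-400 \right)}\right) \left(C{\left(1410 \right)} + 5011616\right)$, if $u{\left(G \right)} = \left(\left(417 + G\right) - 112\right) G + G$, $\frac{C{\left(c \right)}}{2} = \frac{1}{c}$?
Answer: $\frac{3246262512679271}{705} \approx 4.6046 \cdot 10^{12}$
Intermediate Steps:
$C{\left(c \right)} = \frac{2}{c}$
$u{\left(G \right)} = G + G \left(305 + G\right)$ ($u{\left(G \right)} = \left(305 + G\right) G + G = G \left(305 + G\right) + G = G + G \left(305 + G\right)$)
$\left(u{\left(-1124 \right)} + H{\left(-1837,-400 \right)}\right) \left(C{\left(1410 \right)} + 5011616\right) = \left(- 1124 \left(306 - 1124\right) - 641\right) \left(\frac{2}{1410} + 5011616\right) = \left(\left(-1124\right) \left(-818\right) - 641\right) \left(2 \cdot \frac{1}{1410} + 5011616\right) = \left(919432 - 641\right) \left(\frac{1}{705} + 5011616\right) = 918791 \cdot \frac{3533189281}{705} = \frac{3246262512679271}{705}$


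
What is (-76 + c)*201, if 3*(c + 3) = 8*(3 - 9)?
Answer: -19095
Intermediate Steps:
c = -19 (c = -3 + (8*(3 - 9))/3 = -3 + (8*(-6))/3 = -3 + (⅓)*(-48) = -3 - 16 = -19)
(-76 + c)*201 = (-76 - 19)*201 = -95*201 = -19095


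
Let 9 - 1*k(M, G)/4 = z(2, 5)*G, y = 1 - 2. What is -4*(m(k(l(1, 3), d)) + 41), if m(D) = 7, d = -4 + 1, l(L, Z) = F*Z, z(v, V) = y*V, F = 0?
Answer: -192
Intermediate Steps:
y = -1
z(v, V) = -V
l(L, Z) = 0 (l(L, Z) = 0*Z = 0)
d = -3
k(M, G) = 36 + 20*G (k(M, G) = 36 - 4*(-1*5)*G = 36 - (-20)*G = 36 + 20*G)
-4*(m(k(l(1, 3), d)) + 41) = -4*(7 + 41) = -4*48 = -192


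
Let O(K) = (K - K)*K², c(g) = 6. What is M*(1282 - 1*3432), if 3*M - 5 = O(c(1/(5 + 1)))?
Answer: -10750/3 ≈ -3583.3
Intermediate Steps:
O(K) = 0 (O(K) = 0*K² = 0)
M = 5/3 (M = 5/3 + (⅓)*0 = 5/3 + 0 = 5/3 ≈ 1.6667)
M*(1282 - 1*3432) = 5*(1282 - 1*3432)/3 = 5*(1282 - 3432)/3 = (5/3)*(-2150) = -10750/3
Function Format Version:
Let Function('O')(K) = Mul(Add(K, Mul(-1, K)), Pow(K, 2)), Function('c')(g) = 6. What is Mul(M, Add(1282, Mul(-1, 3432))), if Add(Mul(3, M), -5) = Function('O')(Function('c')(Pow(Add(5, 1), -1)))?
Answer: Rational(-10750, 3) ≈ -3583.3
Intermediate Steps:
Function('O')(K) = 0 (Function('O')(K) = Mul(0, Pow(K, 2)) = 0)
M = Rational(5, 3) (M = Add(Rational(5, 3), Mul(Rational(1, 3), 0)) = Add(Rational(5, 3), 0) = Rational(5, 3) ≈ 1.6667)
Mul(M, Add(1282, Mul(-1, 3432))) = Mul(Rational(5, 3), Add(1282, Mul(-1, 3432))) = Mul(Rational(5, 3), Add(1282, -3432)) = Mul(Rational(5, 3), -2150) = Rational(-10750, 3)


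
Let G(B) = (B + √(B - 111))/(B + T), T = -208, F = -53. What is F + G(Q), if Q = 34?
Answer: -4628/87 - I*√77/174 ≈ -53.195 - 0.050431*I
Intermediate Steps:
G(B) = (B + √(-111 + B))/(-208 + B) (G(B) = (B + √(B - 111))/(B - 208) = (B + √(-111 + B))/(-208 + B))
F + G(Q) = -53 + (34 + √(-111 + 34))/(-208 + 34) = -53 + (34 + √(-77))/(-174) = -53 - (34 + I*√77)/174 = -53 + (-17/87 - I*√77/174) = -4628/87 - I*√77/174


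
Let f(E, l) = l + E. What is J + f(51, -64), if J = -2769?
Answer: -2782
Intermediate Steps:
f(E, l) = E + l
J + f(51, -64) = -2769 + (51 - 64) = -2769 - 13 = -2782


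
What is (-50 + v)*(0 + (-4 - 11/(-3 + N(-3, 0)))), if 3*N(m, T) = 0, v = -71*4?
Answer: 334/3 ≈ 111.33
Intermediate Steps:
v = -284
N(m, T) = 0 (N(m, T) = (⅓)*0 = 0)
(-50 + v)*(0 + (-4 - 11/(-3 + N(-3, 0)))) = (-50 - 284)*(0 + (-4 - 11/(-3 + 0))) = -334*(0 + (-4 - 11/(-3))) = -334*(0 + (-4 - ⅓*(-11))) = -334*(0 + (-4 + 11/3)) = -334*(0 - ⅓) = -334*(-⅓) = 334/3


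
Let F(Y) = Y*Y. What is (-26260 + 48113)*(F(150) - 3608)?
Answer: 412846876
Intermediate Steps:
F(Y) = Y²
(-26260 + 48113)*(F(150) - 3608) = (-26260 + 48113)*(150² - 3608) = 21853*(22500 - 3608) = 21853*18892 = 412846876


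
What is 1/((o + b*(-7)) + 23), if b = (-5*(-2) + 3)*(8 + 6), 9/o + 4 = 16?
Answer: -4/5001 ≈ -0.00079984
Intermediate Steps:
o = ¾ (o = 9/(-4 + 16) = 9/12 = 9*(1/12) = ¾ ≈ 0.75000)
b = 182 (b = (10 + 3)*14 = 13*14 = 182)
1/((o + b*(-7)) + 23) = 1/((¾ + 182*(-7)) + 23) = 1/((¾ - 1274) + 23) = 1/(-5093/4 + 23) = 1/(-5001/4) = -4/5001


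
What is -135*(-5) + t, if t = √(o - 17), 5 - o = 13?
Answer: 675 + 5*I ≈ 675.0 + 5.0*I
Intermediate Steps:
o = -8 (o = 5 - 1*13 = 5 - 13 = -8)
t = 5*I (t = √(-8 - 17) = √(-25) = 5*I ≈ 5.0*I)
-135*(-5) + t = -135*(-5) + 5*I = -45*(-15) + 5*I = 675 + 5*I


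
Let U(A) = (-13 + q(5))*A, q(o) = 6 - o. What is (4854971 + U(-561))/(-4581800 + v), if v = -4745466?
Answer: -4861703/9327266 ≈ -0.52124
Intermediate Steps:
U(A) = -12*A (U(A) = (-13 + (6 - 1*5))*A = (-13 + (6 - 5))*A = (-13 + 1)*A = -12*A)
(4854971 + U(-561))/(-4581800 + v) = (4854971 - 12*(-561))/(-4581800 - 4745466) = (4854971 + 6732)/(-9327266) = 4861703*(-1/9327266) = -4861703/9327266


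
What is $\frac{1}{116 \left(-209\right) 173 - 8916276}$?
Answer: $- \frac{1}{13110488} \approx -7.6275 \cdot 10^{-8}$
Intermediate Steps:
$\frac{1}{116 \left(-209\right) 173 - 8916276} = \frac{1}{\left(-24244\right) 173 - 8916276} = \frac{1}{-4194212 - 8916276} = \frac{1}{-13110488} = - \frac{1}{13110488}$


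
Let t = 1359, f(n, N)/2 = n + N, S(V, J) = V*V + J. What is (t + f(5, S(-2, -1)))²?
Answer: 1890625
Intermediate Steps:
S(V, J) = J + V² (S(V, J) = V² + J = J + V²)
f(n, N) = 2*N + 2*n (f(n, N) = 2*(n + N) = 2*(N + n) = 2*N + 2*n)
(t + f(5, S(-2, -1)))² = (1359 + (2*(-1 + (-2)²) + 2*5))² = (1359 + (2*(-1 + 4) + 10))² = (1359 + (2*3 + 10))² = (1359 + (6 + 10))² = (1359 + 16)² = 1375² = 1890625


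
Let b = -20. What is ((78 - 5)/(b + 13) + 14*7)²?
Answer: 375769/49 ≈ 7668.8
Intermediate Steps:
((78 - 5)/(b + 13) + 14*7)² = ((78 - 5)/(-20 + 13) + 14*7)² = (73/(-7) + 98)² = (73*(-⅐) + 98)² = (-73/7 + 98)² = (613/7)² = 375769/49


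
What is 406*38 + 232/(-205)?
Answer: 3162508/205 ≈ 15427.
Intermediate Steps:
406*38 + 232/(-205) = 15428 + 232*(-1/205) = 15428 - 232/205 = 3162508/205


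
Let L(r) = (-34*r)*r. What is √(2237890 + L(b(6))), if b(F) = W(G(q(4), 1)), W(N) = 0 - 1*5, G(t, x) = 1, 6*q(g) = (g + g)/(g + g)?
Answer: 12*√15535 ≈ 1495.7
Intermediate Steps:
q(g) = ⅙ (q(g) = ((g + g)/(g + g))/6 = ((2*g)/((2*g)))/6 = ((2*g)*(1/(2*g)))/6 = (⅙)*1 = ⅙)
W(N) = -5 (W(N) = 0 - 5 = -5)
b(F) = -5
L(r) = -34*r²
√(2237890 + L(b(6))) = √(2237890 - 34*(-5)²) = √(2237890 - 34*25) = √(2237890 - 850) = √2237040 = 12*√15535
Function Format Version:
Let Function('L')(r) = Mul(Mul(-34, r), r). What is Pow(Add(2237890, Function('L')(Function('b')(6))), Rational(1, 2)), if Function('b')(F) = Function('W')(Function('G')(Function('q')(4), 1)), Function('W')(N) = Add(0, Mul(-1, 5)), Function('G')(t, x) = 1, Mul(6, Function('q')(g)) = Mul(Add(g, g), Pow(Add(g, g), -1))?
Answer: Mul(12, Pow(15535, Rational(1, 2))) ≈ 1495.7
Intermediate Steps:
Function('q')(g) = Rational(1, 6) (Function('q')(g) = Mul(Rational(1, 6), Mul(Add(g, g), Pow(Add(g, g), -1))) = Mul(Rational(1, 6), Mul(Mul(2, g), Pow(Mul(2, g), -1))) = Mul(Rational(1, 6), Mul(Mul(2, g), Mul(Rational(1, 2), Pow(g, -1)))) = Mul(Rational(1, 6), 1) = Rational(1, 6))
Function('W')(N) = -5 (Function('W')(N) = Add(0, -5) = -5)
Function('b')(F) = -5
Function('L')(r) = Mul(-34, Pow(r, 2))
Pow(Add(2237890, Function('L')(Function('b')(6))), Rational(1, 2)) = Pow(Add(2237890, Mul(-34, Pow(-5, 2))), Rational(1, 2)) = Pow(Add(2237890, Mul(-34, 25)), Rational(1, 2)) = Pow(Add(2237890, -850), Rational(1, 2)) = Pow(2237040, Rational(1, 2)) = Mul(12, Pow(15535, Rational(1, 2)))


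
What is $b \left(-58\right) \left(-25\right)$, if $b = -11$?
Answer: $-15950$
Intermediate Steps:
$b \left(-58\right) \left(-25\right) = \left(-11\right) \left(-58\right) \left(-25\right) = 638 \left(-25\right) = -15950$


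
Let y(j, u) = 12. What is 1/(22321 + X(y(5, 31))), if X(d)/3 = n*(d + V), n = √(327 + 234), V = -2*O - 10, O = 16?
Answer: 1313/29040173 + 90*√561/493682941 ≈ 4.9531e-5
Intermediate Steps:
V = -42 (V = -2*16 - 10 = -32 - 10 = -42)
n = √561 ≈ 23.685
X(d) = 3*√561*(-42 + d) (X(d) = 3*(√561*(d - 42)) = 3*(√561*(-42 + d)) = 3*√561*(-42 + d))
1/(22321 + X(y(5, 31))) = 1/(22321 + 3*√561*(-42 + 12)) = 1/(22321 + 3*√561*(-30)) = 1/(22321 - 90*√561)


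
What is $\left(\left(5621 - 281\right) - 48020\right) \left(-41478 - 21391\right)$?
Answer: $2683248920$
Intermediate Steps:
$\left(\left(5621 - 281\right) - 48020\right) \left(-41478 - 21391\right) = \left(5340 - 48020\right) \left(-62869\right) = \left(-42680\right) \left(-62869\right) = 2683248920$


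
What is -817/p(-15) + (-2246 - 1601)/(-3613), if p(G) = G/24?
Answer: 23633803/18065 ≈ 1308.3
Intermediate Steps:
p(G) = G/24 (p(G) = G*(1/24) = G/24)
-817/p(-15) + (-2246 - 1601)/(-3613) = -817/((1/24)*(-15)) + (-2246 - 1601)/(-3613) = -817/(-5/8) - 3847*(-1/3613) = -817*(-8/5) + 3847/3613 = 6536/5 + 3847/3613 = 23633803/18065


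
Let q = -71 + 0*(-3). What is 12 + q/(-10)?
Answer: 191/10 ≈ 19.100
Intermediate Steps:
q = -71 (q = -71 + 0 = -71)
12 + q/(-10) = 12 - 71/(-10) = 12 - 1/10*(-71) = 12 + 71/10 = 191/10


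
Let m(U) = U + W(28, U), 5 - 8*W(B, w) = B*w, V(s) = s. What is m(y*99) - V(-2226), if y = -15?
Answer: 47513/8 ≈ 5939.1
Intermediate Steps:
W(B, w) = 5/8 - B*w/8
m(U) = 5/8 - 5*U/2 (m(U) = U + (5/8 - ⅛*28*U) = U + (5/8 - 7*U/2) = 5/8 - 5*U/2)
m(y*99) - V(-2226) = (5/8 - (-75)*99/2) - 1*(-2226) = (5/8 - 5/2*(-1485)) + 2226 = (5/8 + 7425/2) + 2226 = 29705/8 + 2226 = 47513/8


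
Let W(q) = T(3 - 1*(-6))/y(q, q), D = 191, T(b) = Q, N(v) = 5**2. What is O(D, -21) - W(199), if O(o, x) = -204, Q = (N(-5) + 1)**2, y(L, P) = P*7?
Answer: -284848/1393 ≈ -204.49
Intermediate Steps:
y(L, P) = 7*P
N(v) = 25
Q = 676 (Q = (25 + 1)**2 = 26**2 = 676)
T(b) = 676
W(q) = 676/(7*q) (W(q) = 676/((7*q)) = 676*(1/(7*q)) = 676/(7*q))
O(D, -21) - W(199) = -204 - 676/(7*199) = -204 - 1*676/1393 = -204 - 676/1393 = -284848/1393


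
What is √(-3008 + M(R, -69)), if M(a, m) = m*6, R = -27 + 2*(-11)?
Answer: I*√3422 ≈ 58.498*I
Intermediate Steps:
R = -49 (R = -27 - 22 = -49)
M(a, m) = 6*m
√(-3008 + M(R, -69)) = √(-3008 + 6*(-69)) = √(-3008 - 414) = √(-3422) = I*√3422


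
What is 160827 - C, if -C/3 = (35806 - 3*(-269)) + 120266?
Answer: 631464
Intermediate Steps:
C = -470637 (C = -3*((35806 - 3*(-269)) + 120266) = -3*((35806 + 807) + 120266) = -3*(36613 + 120266) = -3*156879 = -470637)
160827 - C = 160827 - 1*(-470637) = 160827 + 470637 = 631464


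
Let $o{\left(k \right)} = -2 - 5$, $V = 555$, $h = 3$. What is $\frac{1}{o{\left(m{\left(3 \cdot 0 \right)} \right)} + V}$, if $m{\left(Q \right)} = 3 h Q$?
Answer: $\frac{1}{548} \approx 0.0018248$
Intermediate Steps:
$m{\left(Q \right)} = 9 Q$ ($m{\left(Q \right)} = 3 \cdot 3 Q = 9 Q$)
$o{\left(k \right)} = -7$ ($o{\left(k \right)} = -2 - 5 = -7$)
$\frac{1}{o{\left(m{\left(3 \cdot 0 \right)} \right)} + V} = \frac{1}{-7 + 555} = \frac{1}{548}$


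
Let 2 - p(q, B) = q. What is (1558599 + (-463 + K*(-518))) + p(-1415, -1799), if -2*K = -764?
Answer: 1361677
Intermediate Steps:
K = 382 (K = -½*(-764) = 382)
p(q, B) = 2 - q
(1558599 + (-463 + K*(-518))) + p(-1415, -1799) = (1558599 + (-463 + 382*(-518))) + (2 - 1*(-1415)) = (1558599 + (-463 - 197876)) + (2 + 1415) = (1558599 - 198339) + 1417 = 1360260 + 1417 = 1361677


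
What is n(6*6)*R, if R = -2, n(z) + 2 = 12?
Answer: -20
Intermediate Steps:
n(z) = 10 (n(z) = -2 + 12 = 10)
n(6*6)*R = 10*(-2) = -20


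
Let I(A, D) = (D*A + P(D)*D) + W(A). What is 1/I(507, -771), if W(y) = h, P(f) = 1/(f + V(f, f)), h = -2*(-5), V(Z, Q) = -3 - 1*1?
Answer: -775/302936654 ≈ -2.5583e-6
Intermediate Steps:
V(Z, Q) = -4 (V(Z, Q) = -3 - 1 = -4)
h = 10
P(f) = 1/(-4 + f) (P(f) = 1/(f - 4) = 1/(-4 + f))
W(y) = 10
I(A, D) = 10 + A*D + D/(-4 + D) (I(A, D) = (D*A + D/(-4 + D)) + 10 = (A*D + D/(-4 + D)) + 10 = 10 + A*D + D/(-4 + D))
1/I(507, -771) = 1/((-771 + (-4 - 771)*(10 + 507*(-771)))/(-4 - 771)) = 1/((-771 - 775*(10 - 390897))/(-775)) = 1/(-(-771 - 775*(-390887))/775) = 1/(-(-771 + 302937425)/775) = 1/(-1/775*302936654) = 1/(-302936654/775) = -775/302936654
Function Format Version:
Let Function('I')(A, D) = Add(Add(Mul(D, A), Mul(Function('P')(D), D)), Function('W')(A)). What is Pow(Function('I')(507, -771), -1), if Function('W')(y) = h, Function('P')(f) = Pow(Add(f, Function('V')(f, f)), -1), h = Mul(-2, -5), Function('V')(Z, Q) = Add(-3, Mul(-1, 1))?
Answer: Rational(-775, 302936654) ≈ -2.5583e-6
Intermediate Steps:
Function('V')(Z, Q) = -4 (Function('V')(Z, Q) = Add(-3, -1) = -4)
h = 10
Function('P')(f) = Pow(Add(-4, f), -1) (Function('P')(f) = Pow(Add(f, -4), -1) = Pow(Add(-4, f), -1))
Function('W')(y) = 10
Function('I')(A, D) = Add(10, Mul(A, D), Mul(D, Pow(Add(-4, D), -1))) (Function('I')(A, D) = Add(Add(Mul(D, A), Mul(Pow(Add(-4, D), -1), D)), 10) = Add(Add(Mul(A, D), Mul(D, Pow(Add(-4, D), -1))), 10) = Add(10, Mul(A, D), Mul(D, Pow(Add(-4, D), -1))))
Pow(Function('I')(507, -771), -1) = Pow(Mul(Pow(Add(-4, -771), -1), Add(-771, Mul(Add(-4, -771), Add(10, Mul(507, -771))))), -1) = Pow(Mul(Pow(-775, -1), Add(-771, Mul(-775, Add(10, -390897)))), -1) = Pow(Mul(Rational(-1, 775), Add(-771, Mul(-775, -390887))), -1) = Pow(Mul(Rational(-1, 775), Add(-771, 302937425)), -1) = Pow(Mul(Rational(-1, 775), 302936654), -1) = Pow(Rational(-302936654, 775), -1) = Rational(-775, 302936654)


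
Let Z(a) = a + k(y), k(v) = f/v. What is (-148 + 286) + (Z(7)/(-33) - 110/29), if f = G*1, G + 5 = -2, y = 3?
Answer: 384902/2871 ≈ 134.07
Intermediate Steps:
G = -7 (G = -5 - 2 = -7)
f = -7 (f = -7*1 = -7)
k(v) = -7/v
Z(a) = -7/3 + a (Z(a) = a - 7/3 = -7/3 + a)
(-148 + 286) + (Z(7)/(-33) - 110/29) = (-148 + 286) + ((-7/3 + 7)/(-33) - 110/29) = 138 + ((14/3)*(-1/33) - 110*1/29) = 138 + (-14/99 - 110/29) = 138 - 11296/2871 = 384902/2871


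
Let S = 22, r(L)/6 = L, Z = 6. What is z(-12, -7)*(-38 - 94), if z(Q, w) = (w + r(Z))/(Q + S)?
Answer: -1914/5 ≈ -382.80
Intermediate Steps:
r(L) = 6*L
z(Q, w) = (36 + w)/(22 + Q) (z(Q, w) = (w + 6*6)/(Q + 22) = (w + 36)/(22 + Q) = (36 + w)/(22 + Q))
z(-12, -7)*(-38 - 94) = ((36 - 7)/(22 - 12))*(-38 - 94) = (29/10)*(-132) = -1914/5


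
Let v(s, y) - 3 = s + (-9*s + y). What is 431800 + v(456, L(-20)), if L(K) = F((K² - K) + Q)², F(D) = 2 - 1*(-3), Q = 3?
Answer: 428180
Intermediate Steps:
F(D) = 5 (F(D) = 2 + 3 = 5)
L(K) = 25 (L(K) = 5² = 25)
v(s, y) = 3 + y - 8*s (v(s, y) = 3 + (s + (-9*s + y)) = 3 + (s + (y - 9*s)) = 3 + (y - 8*s) = 3 + y - 8*s)
431800 + v(456, L(-20)) = 431800 + (3 + 25 - 8*456) = 431800 + (3 + 25 - 3648) = 431800 - 3620 = 428180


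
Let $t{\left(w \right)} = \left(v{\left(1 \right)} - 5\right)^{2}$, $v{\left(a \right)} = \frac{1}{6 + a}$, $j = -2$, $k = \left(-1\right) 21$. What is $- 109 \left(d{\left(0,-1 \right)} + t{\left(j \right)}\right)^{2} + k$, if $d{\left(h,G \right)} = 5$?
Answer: $- \frac{213995730}{2401} \approx -89128.0$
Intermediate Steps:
$k = -21$
$t{\left(w \right)} = \frac{1156}{49}$ ($t{\left(w \right)} = \left(\frac{1}{6 + 1} - 5\right)^{2} = \left(\frac{1}{7} - 5\right)^{2} = \left(- \frac{34}{7}\right)^{2} = \frac{1156}{49}$)
$- 109 \left(d{\left(0,-1 \right)} + t{\left(j \right)}\right)^{2} + k = - 109 \left(5 + \frac{1156}{49}\right)^{2} - 21 = - 109 \left(\frac{1401}{49}\right)^{2} - 21 = \left(-109\right) \frac{1962801}{2401} - 21 = - \frac{213945309}{2401} - 21 = - \frac{213995730}{2401}$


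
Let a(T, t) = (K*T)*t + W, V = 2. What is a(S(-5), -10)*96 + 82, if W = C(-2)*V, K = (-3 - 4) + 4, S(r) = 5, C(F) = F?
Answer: 14098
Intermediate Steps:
K = -3 (K = -7 + 4 = -3)
W = -4 (W = -2*2 = -4)
a(T, t) = -4 - 3*T*t (a(T, t) = (-3*T)*t - 4 = -3*T*t - 4 = -4 - 3*T*t)
a(S(-5), -10)*96 + 82 = (-4 - 3*5*(-10))*96 + 82 = (-4 + 150)*96 + 82 = 146*96 + 82 = 14016 + 82 = 14098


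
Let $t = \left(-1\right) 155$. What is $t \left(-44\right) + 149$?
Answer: $6969$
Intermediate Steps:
$t = -155$
$t \left(-44\right) + 149 = \left(-155\right) \left(-44\right) + 149 = 6820 + 149 = 6969$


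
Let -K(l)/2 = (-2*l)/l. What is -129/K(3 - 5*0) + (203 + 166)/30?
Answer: -399/20 ≈ -19.950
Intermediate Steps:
K(l) = 4 (K(l) = -2*(-2*l)/l = -2*(-2) = 4)
-129/K(3 - 5*0) + (203 + 166)/30 = -129/4 + (203 + 166)/30 = -129*¼ + 369*(1/30) = -129/4 + 123/10 = -399/20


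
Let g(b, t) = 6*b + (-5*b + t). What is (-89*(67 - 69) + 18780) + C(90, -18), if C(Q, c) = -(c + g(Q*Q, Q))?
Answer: 10786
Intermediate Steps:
g(b, t) = b + t (g(b, t) = 6*b + (t - 5*b) = b + t)
C(Q, c) = -Q - c - Q² (C(Q, c) = -(c + (Q*Q + Q)) = -(c + (Q² + Q)) = -(c + (Q + Q²)) = -(Q + c + Q²) = -Q - c - Q²)
(-89*(67 - 69) + 18780) + C(90, -18) = (-89*(67 - 69) + 18780) + (-1*90 - 1*(-18) - 1*90²) = (-89*(-2) + 18780) + (-90 + 18 - 1*8100) = (178 + 18780) + (-90 + 18 - 8100) = 18958 - 8172 = 10786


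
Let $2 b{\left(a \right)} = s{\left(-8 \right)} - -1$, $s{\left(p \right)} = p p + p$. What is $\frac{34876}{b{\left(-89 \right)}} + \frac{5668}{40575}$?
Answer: $\frac{314501164}{256975} \approx 1223.9$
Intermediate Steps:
$s{\left(p \right)} = p + p^{2}$ ($s{\left(p \right)} = p^{2} + p = p + p^{2}$)
$b{\left(a \right)} = \frac{57}{2}$ ($b{\left(a \right)} = \frac{- 8 \left(1 - 8\right) - -1}{2} = \frac{\left(-8\right) \left(-7\right) + 1}{2} = \frac{56 + 1}{2} = \frac{1}{2} \cdot 57 = \frac{57}{2}$)
$\frac{34876}{b{\left(-89 \right)}} + \frac{5668}{40575} = \frac{34876}{\frac{57}{2}} + \frac{5668}{40575} = 34876 \cdot \frac{2}{57} + 5668 \cdot \frac{1}{40575} = \frac{69752}{57} + \frac{5668}{40575} = \frac{314501164}{256975}$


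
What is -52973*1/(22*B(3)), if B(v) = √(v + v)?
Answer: -52973*√6/132 ≈ -983.01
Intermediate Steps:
B(v) = √2*√v (B(v) = √(2*v) = √2*√v)
-52973*1/(22*B(3)) = -52973*√6/132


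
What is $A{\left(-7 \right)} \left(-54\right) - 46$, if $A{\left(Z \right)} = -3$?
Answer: $116$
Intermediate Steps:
$A{\left(-7 \right)} \left(-54\right) - 46 = \left(-3\right) \left(-54\right) - 46 = 162 + \left(-61 + 15\right) = 162 - 46 = 116$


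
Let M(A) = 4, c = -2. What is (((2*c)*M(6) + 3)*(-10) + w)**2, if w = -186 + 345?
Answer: 83521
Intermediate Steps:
w = 159
(((2*c)*M(6) + 3)*(-10) + w)**2 = (((2*(-2))*4 + 3)*(-10) + 159)**2 = ((-4*4 + 3)*(-10) + 159)**2 = ((-16 + 3)*(-10) + 159)**2 = (-13*(-10) + 159)**2 = (130 + 159)**2 = 289**2 = 83521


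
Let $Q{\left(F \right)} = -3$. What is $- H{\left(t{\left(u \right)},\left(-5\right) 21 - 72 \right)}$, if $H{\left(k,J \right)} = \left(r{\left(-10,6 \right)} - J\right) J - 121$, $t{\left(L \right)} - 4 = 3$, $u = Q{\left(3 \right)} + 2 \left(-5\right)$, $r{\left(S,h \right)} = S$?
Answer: $29680$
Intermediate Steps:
$u = -13$ ($u = -3 + 2 \left(-5\right) = -3 - 10 = -13$)
$t{\left(L \right)} = 7$ ($t{\left(L \right)} = 4 + 3 = 7$)
$H{\left(k,J \right)} = -121 + J \left(-10 - J\right)$ ($H{\left(k,J \right)} = \left(-10 - J\right) J - 121 = J \left(-10 - J\right) - 121 = -121 + J \left(-10 - J\right)$)
$- H{\left(t{\left(u \right)},\left(-5\right) 21 - 72 \right)} = - (-121 - \left(\left(-5\right) 21 - 72\right)^{2} - 10 \left(\left(-5\right) 21 - 72\right)) = - (-121 - \left(-105 - 72\right)^{2} - 10 \left(-105 - 72\right)) = - (-121 - \left(-177\right)^{2} - -1770) = - (-121 - 31329 + 1770) = \left(-1\right) \left(-29680\right) = 29680$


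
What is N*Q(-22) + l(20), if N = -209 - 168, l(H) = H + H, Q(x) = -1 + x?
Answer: 8711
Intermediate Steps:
l(H) = 2*H
N = -377
N*Q(-22) + l(20) = -377*(-1 - 22) + 2*20 = -377*(-23) + 40 = 8671 + 40 = 8711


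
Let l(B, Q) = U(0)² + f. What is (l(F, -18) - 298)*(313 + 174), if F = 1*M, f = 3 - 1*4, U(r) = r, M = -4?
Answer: -145613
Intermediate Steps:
f = -1 (f = 3 - 4 = -1)
F = -4 (F = 1*(-4) = -4)
l(B, Q) = -1 (l(B, Q) = 0² - 1 = 0 - 1 = -1)
(l(F, -18) - 298)*(313 + 174) = (-1 - 298)*(313 + 174) = -299*487 = -145613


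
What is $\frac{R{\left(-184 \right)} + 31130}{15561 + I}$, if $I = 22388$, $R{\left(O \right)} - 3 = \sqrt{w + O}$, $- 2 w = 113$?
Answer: $\frac{31133}{37949} + \frac{i \sqrt{962}}{75898} \approx 0.82039 + 0.00040866 i$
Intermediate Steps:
$w = - \frac{113}{2}$ ($w = \left(- \frac{1}{2}\right) 113 = - \frac{113}{2} \approx -56.5$)
$R{\left(O \right)} = 3 + \sqrt{- \frac{113}{2} + O}$
$\frac{R{\left(-184 \right)} + 31130}{15561 + I} = \frac{\left(3 + \frac{\sqrt{-226 + 4 \left(-184\right)}}{2}\right) + 31130}{15561 + 22388} = \frac{\left(3 + \frac{\sqrt{-226 - 736}}{2}\right) + 31130}{37949} = \left(\left(3 + \frac{\sqrt{-962}}{2}\right) + 31130\right) \frac{1}{37949} = \left(\left(3 + \frac{i \sqrt{962}}{2}\right) + 31130\right) \frac{1}{37949} = \left(31133 + \frac{i \sqrt{962}}{2}\right) \frac{1}{37949} = \frac{31133}{37949} + \frac{i \sqrt{962}}{75898}$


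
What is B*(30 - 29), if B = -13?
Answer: -13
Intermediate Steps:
B*(30 - 29) = -13*(30 - 29) = -13*1 = -13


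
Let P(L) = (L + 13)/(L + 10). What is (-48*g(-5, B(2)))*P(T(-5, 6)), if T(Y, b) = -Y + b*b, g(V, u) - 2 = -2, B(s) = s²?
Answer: 0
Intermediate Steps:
g(V, u) = 0 (g(V, u) = 2 - 2 = 0)
T(Y, b) = b² - Y (T(Y, b) = -Y + b² = b² - Y)
P(L) = (13 + L)/(10 + L)
(-48*g(-5, B(2)))*P(T(-5, 6)) = (-48*0)*((13 + (6² - 1*(-5)))/(10 + (6² - 1*(-5)))) = 0*((13 + (36 + 5))/(10 + (36 + 5))) = 0*((13 + 41)/(10 + 41)) = 0*(54/51) = 0*((1/51)*54) = 0*(18/17) = 0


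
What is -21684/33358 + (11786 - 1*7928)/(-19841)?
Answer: -21497208/25456003 ≈ -0.84448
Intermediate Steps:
-21684/33358 + (11786 - 1*7928)/(-19841) = -21684*1/33358 + (11786 - 7928)*(-1/19841) = -834/1283 + 3858*(-1/19841) = -834/1283 - 3858/19841 = -21497208/25456003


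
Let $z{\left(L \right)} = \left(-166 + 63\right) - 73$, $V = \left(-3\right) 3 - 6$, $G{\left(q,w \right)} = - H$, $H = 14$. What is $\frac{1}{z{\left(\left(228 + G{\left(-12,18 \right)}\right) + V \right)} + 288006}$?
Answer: $\frac{1}{287830} \approx 3.4743 \cdot 10^{-6}$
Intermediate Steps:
$G{\left(q,w \right)} = -14$ ($G{\left(q,w \right)} = \left(-1\right) 14 = -14$)
$V = -15$ ($V = -9 - 6 = -15$)
$z{\left(L \right)} = -176$ ($z{\left(L \right)} = -103 - 73 = -176$)
$\frac{1}{z{\left(\left(228 + G{\left(-12,18 \right)}\right) + V \right)} + 288006} = \frac{1}{-176 + 288006} = \frac{1}{287830}$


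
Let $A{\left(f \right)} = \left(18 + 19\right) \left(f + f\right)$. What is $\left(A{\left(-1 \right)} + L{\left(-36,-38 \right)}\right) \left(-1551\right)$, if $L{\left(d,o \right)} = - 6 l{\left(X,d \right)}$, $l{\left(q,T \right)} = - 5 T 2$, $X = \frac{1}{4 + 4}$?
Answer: $3464934$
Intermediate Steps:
$X = \frac{1}{8} \approx 0.125$
$l{\left(q,T \right)} = - 10 T$
$A{\left(f \right)} = 74 f$ ($A{\left(f \right)} = 37 \cdot 2 f = 74 f$)
$L{\left(d,o \right)} = 60 d$ ($L{\left(d,o \right)} = - 6 \left(- 10 d\right) = 60 d$)
$\left(A{\left(-1 \right)} + L{\left(-36,-38 \right)}\right) \left(-1551\right) = \left(74 \left(-1\right) + 60 \left(-36\right)\right) \left(-1551\right) = \left(-74 - 2160\right) \left(-1551\right) = \left(-2234\right) \left(-1551\right) = 3464934$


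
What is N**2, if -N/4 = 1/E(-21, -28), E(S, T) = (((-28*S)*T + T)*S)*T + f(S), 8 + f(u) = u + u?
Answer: 4/23509629860929 ≈ 1.7014e-13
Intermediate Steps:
f(u) = -8 + 2*u (f(u) = -8 + (u + u) = -8 + 2*u)
E(S, T) = -8 + 2*S + S*T*(T - 28*S*T) (E(S, T) = (((-28*S)*T + T)*S)*T + (-8 + 2*S) = ((-28*S*T + T)*S)*T + (-8 + 2*S) = ((T - 28*S*T)*S)*T + (-8 + 2*S) = (S*(T - 28*S*T))*T + (-8 + 2*S) = S*T*(T - 28*S*T) + (-8 + 2*S) = -8 + 2*S + S*T*(T - 28*S*T))
N = 2/4848673 (N = -4/(-8 + 2*(-21) - 21*(-28)**2 - 28*(-21)**2*(-28)**2) = -4/(-8 - 42 - 21*784 - 28*441*784) = -4/(-8 - 42 - 16464 - 9680832) = -4/(-9697346) = -4*(-1/9697346) = 2/4848673 ≈ 4.1248e-7)
N**2 = (2/4848673)**2 = 4/23509629860929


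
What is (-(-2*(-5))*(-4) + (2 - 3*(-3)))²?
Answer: 2601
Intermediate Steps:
(-(-2*(-5))*(-4) + (2 - 3*(-3)))² = (-10*(-4) + (2 + 9))² = (-1*(-40) + 11)² = (40 + 11)² = 51² = 2601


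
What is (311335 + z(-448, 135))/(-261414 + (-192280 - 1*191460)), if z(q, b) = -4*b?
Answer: -310795/645154 ≈ -0.48174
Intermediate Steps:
(311335 + z(-448, 135))/(-261414 + (-192280 - 1*191460)) = (311335 - 4*135)/(-261414 + (-192280 - 1*191460)) = (311335 - 540)/(-261414 + (-192280 - 191460)) = 310795/(-261414 - 383740) = 310795/(-645154) = 310795*(-1/645154) = -310795/645154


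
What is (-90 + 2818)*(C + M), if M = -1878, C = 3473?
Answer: 4351160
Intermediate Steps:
(-90 + 2818)*(C + M) = (-90 + 2818)*(3473 - 1878) = 2728*1595 = 4351160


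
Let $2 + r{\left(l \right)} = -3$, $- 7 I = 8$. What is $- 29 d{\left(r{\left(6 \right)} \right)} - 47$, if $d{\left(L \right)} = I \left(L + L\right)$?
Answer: $- \frac{2649}{7} \approx -378.43$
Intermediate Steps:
$I = - \frac{8}{7}$ ($I = \left(- \frac{1}{7}\right) 8 = - \frac{8}{7} \approx -1.1429$)
$r{\left(l \right)} = -5$ ($r{\left(l \right)} = -2 - 3 = -5$)
$d{\left(L \right)} = - \frac{16 L}{7}$ ($d{\left(L \right)} = - \frac{8 \left(L + L\right)}{7} = - \frac{8 \cdot 2 L}{7} = - \frac{16 L}{7}$)
$- 29 d{\left(r{\left(6 \right)} \right)} - 47 = - 29 \left(\left(- \frac{16}{7}\right) \left(-5\right)\right) - 47 = \left(-29\right) \frac{80}{7} - 47 = - \frac{2320}{7} - 47 = - \frac{2649}{7}$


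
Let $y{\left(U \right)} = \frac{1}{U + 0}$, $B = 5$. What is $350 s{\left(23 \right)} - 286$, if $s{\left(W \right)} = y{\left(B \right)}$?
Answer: $-216$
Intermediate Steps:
$y{\left(U \right)} = \frac{1}{U}$
$s{\left(W \right)} = \frac{1}{5}$
$350 s{\left(23 \right)} - 286 = 350 \cdot \frac{1}{5} - 286 = 70 - 286 = -216$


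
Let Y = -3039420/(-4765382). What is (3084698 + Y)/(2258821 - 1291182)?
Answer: 7349883682028/2305584736549 ≈ 3.1879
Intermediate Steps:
Y = 1519710/2382691 (Y = -3039420*(-1/4765382) = 1519710/2382691 ≈ 0.63781)
(3084698 + Y)/(2258821 - 1291182) = (3084698 + 1519710/2382691)/(2258821 - 1291182) = (7349883682028/2382691)/967639 = (7349883682028/2382691)*(1/967639) = 7349883682028/2305584736549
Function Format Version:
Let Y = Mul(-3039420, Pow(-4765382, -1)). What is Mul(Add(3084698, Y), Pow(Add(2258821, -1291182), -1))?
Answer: Rational(7349883682028, 2305584736549) ≈ 3.1879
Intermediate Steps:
Y = Rational(1519710, 2382691) (Y = Mul(-3039420, Rational(-1, 4765382)) = Rational(1519710, 2382691) ≈ 0.63781)
Mul(Add(3084698, Y), Pow(Add(2258821, -1291182), -1)) = Mul(Add(3084698, Rational(1519710, 2382691)), Pow(Add(2258821, -1291182), -1)) = Mul(Rational(7349883682028, 2382691), Pow(967639, -1)) = Mul(Rational(7349883682028, 2382691), Rational(1, 967639)) = Rational(7349883682028, 2305584736549)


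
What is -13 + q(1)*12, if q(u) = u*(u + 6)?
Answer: 71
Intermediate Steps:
q(u) = u*(6 + u)
-13 + q(1)*12 = -13 + (1*(6 + 1))*12 = -13 + (1*7)*12 = -13 + 7*12 = -13 + 84 = 71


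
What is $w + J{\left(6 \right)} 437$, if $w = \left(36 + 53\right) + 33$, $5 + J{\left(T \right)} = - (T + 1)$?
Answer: $-5122$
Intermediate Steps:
$J{\left(T \right)} = -6 - T$ ($J{\left(T \right)} = -5 - \left(T + 1\right) = -5 - \left(1 + T\right) = -6 - T$)
$w = 122$ ($w = 89 + 33 = 122$)
$w + J{\left(6 \right)} 437 = 122 + \left(-6 - 6\right) 437 = 122 - 5244 = -5122$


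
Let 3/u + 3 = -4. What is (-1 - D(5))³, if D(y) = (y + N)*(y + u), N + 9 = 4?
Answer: -1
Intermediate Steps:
u = -3/7 (u = 3/(-3 - 4) = 3/(-7) = 3*(-⅐) = -3/7 ≈ -0.42857)
N = -5 (N = -9 + 4 = -5)
D(y) = (-5 + y)*(-3/7 + y) (D(y) = (y - 5)*(y - 3/7) = (-5 + y)*(-3/7 + y))
(-1 - D(5))³ = (-1 - (15/7 + 5² - 38/7*5))³ = (-1 - (15/7 + 25 - 190/7))³ = (-1 - 1*0)³ = (-1 + 0)³ = (-1)³ = -1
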